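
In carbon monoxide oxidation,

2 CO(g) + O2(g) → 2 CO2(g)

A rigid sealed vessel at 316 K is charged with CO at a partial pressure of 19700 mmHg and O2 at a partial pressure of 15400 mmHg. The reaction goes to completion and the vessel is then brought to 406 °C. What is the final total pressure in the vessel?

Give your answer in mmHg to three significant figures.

54300 mmHg

Because the vessel is rigid and T is held at 316 K, work the stoichiometry in partial pressures (P_i = n_iRT/V).
P(O2) required for 19700 mmHg of CO = (1/2) × 19700 = 9850 mmHg; available 15400 mmHg, so CO is limiting.
P(O2) remaining = 15400 − (1/2) × 19700 = 5550 mmHg
P(gaseous products) = (2)/2 × 19700 = 19700 mmHg
P_total at 316 K = 5550 + 19700 = 25250 mmHg
Scaling to 406 °C: P = 25250 × 679.15/316 = 54270 mmHg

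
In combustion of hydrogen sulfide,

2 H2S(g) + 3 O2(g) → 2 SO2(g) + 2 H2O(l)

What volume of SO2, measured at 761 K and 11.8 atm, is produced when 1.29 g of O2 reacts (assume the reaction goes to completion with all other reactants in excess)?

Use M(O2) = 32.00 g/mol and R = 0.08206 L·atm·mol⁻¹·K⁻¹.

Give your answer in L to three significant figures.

n(O2) = 1.290 / 32.00 = 0.04031 mol
n(SO2) = (2/3) × 0.04031 = 0.02687 mol
V = nRT/P = 0.02687 × 0.08206 × 761 / 11.8 = 0.1422 L

0.142 L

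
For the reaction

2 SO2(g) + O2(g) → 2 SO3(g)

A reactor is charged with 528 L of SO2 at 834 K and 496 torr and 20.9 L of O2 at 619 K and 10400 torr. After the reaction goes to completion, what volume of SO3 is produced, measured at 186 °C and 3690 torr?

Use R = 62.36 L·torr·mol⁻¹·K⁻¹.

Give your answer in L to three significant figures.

39.1 L

n(SO2) = PV/RT = (496 × 528) / (62.36 × 834) = 5.036 mol
n(O2) = PV/RT = (10400 × 20.9) / (62.36 × 619) = 5.631 mol
For 5.036 mol SO2, stoichiometry requires (1/2) × 5.036 = 2.518 mol O2; 5.631 mol is available, so SO2 is limiting.
n(SO3) = (2/2) × 5.036 = 5.036 mol
V(SO3) = nRT/P = 5.036 × 62.36 × 459.15 / 3690 = 39.08 L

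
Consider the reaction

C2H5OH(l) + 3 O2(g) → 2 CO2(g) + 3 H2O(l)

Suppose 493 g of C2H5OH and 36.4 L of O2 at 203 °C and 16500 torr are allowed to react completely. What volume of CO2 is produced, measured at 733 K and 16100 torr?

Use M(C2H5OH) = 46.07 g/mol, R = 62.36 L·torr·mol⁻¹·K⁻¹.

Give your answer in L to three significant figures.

38.3 L

n(C2H5OH) = 493 / 46.07 = 10.70 mol
n(O2) = PV/RT = (16500 × 36.4) / (62.36 × 476.15) = 20.23 mol
For 10.70 mol C2H5OH, stoichiometry requires (3/1) × 10.70 = 32.10 mol O2; 20.23 mol is available, so O2 is limiting.
n(CO2) = (2/3) × 20.23 = 13.49 mol
V(CO2) = nRT/P = 13.49 × 62.36 × 733 / 16100 = 38.30 L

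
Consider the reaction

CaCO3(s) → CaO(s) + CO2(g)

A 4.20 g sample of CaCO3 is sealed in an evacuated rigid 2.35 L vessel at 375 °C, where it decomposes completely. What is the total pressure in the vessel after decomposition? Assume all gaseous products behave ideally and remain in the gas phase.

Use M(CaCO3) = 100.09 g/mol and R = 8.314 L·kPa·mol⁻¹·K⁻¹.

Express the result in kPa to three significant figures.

96.2 kPa

n(CaCO3) = 4.20 / 100.09 = 0.04196 mol
n(gas produced) = (1/1) × 0.04196 = 0.04196 mol
P = nRT/V = 0.04196 × 8.314 × 648.15 / 2.35 = 96.22 kPa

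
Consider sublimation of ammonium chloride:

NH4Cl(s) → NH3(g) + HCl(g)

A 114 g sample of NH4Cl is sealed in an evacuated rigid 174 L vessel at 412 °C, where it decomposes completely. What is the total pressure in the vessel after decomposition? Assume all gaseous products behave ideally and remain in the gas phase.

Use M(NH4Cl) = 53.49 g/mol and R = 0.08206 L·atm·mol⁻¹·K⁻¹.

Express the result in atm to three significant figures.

n(NH4Cl) = 114 / 53.49 = 2.131 mol
n(gas produced) = (2/1) × 2.131 = 4.262 mol
P = nRT/V = 4.262 × 0.08206 × 685.15 / 174 = 1.377 atm

1.38 atm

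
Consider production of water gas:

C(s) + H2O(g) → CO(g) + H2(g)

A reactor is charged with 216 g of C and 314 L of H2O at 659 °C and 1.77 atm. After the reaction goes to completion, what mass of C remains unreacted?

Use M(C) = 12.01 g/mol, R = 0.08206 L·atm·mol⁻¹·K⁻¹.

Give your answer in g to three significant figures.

129 g

n(C) = 216 / 12.01 = 17.99 mol
n(H2O) = PV/RT = (1.77 × 314) / (0.08206 × 932.15) = 7.266 mol
For 17.99 mol C, stoichiometry requires (1/1) × 17.99 = 17.99 mol H2O; 7.266 mol is available, so H2O is limiting.
n(C) consumed = (1/1) × 7.266 = 7.266 mol; remaining = 17.99 − 7.266 = 10.72 mol
m(C) = 10.72 × 12.01 = 128.7 g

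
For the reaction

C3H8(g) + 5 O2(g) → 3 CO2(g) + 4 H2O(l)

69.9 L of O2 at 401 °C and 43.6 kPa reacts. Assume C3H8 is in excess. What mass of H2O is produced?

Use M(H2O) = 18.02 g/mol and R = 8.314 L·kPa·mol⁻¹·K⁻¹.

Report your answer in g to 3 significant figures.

7.84 g

n(O2) = PV/RT = (43.6 × 69.9) / (8.314 × 674.15) = 0.5437 mol
n(H2O) = (4/5) × 0.5437 = 0.4350 mol
m(H2O) = 0.4350 × 18.02 = 7.839 g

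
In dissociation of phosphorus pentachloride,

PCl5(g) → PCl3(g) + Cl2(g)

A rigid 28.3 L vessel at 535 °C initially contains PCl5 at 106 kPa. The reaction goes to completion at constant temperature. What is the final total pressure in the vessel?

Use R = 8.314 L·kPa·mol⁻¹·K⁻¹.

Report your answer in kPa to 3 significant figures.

212 kPa

Since T and V are fixed, P_final/P_initial = n_final/n_initial = 2/1.
P_final = (2/1) × 106 = 212.0 kPa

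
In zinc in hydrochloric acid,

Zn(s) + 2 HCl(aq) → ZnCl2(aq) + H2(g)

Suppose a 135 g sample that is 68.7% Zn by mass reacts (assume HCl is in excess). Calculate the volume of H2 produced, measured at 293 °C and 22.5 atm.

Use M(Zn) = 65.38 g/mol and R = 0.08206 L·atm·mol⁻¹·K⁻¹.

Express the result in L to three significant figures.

2.93 L

mass of Zn = 135 × 68.7/100 = 92.75 g
n(Zn) = 92.75 / 65.38 = 1.419 mol
n(H2) = (1/1) × 1.419 = 1.419 mol
V = nRT/P = 1.419 × 0.08206 × 566.15 / 22.5 = 2.930 L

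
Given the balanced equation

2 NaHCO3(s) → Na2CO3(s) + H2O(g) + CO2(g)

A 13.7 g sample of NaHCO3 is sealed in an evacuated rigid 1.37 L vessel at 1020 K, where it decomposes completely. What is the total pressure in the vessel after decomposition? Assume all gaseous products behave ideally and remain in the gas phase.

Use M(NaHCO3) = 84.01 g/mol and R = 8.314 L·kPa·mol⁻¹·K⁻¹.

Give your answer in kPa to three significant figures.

n(NaHCO3) = 13.7 / 84.01 = 0.1631 mol
n(gas produced) = (2/2) × 0.1631 = 0.1631 mol
P = nRT/V = 0.1631 × 8.314 × 1020 / 1.37 = 1010 kPa

1010 kPa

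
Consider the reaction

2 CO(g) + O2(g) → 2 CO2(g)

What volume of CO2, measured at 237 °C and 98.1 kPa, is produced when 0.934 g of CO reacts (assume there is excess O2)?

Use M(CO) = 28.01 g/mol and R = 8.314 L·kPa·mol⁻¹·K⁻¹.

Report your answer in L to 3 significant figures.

1.44 L

n(CO) = 0.9340 / 28.01 = 0.03335 mol
n(CO2) = (2/2) × 0.03335 = 0.03335 mol
V = nRT/P = 0.03335 × 8.314 × 510.15 / 98.1 = 1.442 L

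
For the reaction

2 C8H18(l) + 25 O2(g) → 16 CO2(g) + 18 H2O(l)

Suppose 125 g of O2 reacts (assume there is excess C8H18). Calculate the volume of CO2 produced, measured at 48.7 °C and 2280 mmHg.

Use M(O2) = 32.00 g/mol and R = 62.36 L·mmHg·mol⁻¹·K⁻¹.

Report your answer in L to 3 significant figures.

22.0 L

n(O2) = 125.0 / 32.00 = 3.906 mol
n(CO2) = (16/25) × 3.906 = 2.500 mol
V = nRT/P = 2.500 × 62.36 × 321.85 / 2280 = 22.01 L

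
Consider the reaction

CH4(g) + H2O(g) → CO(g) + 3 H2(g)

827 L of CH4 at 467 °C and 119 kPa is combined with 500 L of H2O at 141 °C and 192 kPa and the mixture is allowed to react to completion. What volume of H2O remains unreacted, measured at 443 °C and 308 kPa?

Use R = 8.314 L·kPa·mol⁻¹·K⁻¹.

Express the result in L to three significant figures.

n(CH4) = PV/RT = (119 × 827) / (8.314 × 740.15) = 15.99 mol
n(H2O) = PV/RT = (192 × 500) / (8.314 × 414.15) = 27.88 mol
For 15.99 mol CH4, stoichiometry requires (1/1) × 15.99 = 15.99 mol H2O; 27.88 mol is available, so CH4 is limiting.
n(H2O) consumed = (1/1) × 15.99 = 15.99 mol; remaining = 27.88 − 15.99 = 11.89 mol
V(H2O) = nRT/P = 11.89 × 8.314 × 716.15 / 308 = 229.9 L

230 L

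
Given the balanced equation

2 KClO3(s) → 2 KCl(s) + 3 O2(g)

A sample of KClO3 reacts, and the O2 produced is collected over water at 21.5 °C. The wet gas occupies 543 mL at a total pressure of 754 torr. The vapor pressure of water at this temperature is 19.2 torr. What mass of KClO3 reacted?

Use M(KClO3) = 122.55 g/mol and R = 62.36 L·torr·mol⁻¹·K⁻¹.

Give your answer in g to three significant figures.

P(O2) = 754 − 19.2 = 734.8 torr
n(O2) = PV/RT = (734.8 × 0.5430) / (62.36 × 294.65) = 0.02171 mol
n(KClO3) = (2/3) × 0.02171 = 0.01447 mol
m(KClO3) = 0.01447 × 122.55 = 1.773 g

1.77 g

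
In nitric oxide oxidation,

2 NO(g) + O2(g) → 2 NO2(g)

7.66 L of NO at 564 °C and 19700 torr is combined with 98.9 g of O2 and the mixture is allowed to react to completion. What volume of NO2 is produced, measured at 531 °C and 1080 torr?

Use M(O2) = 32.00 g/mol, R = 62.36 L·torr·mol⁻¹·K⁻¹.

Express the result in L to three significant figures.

n(NO) = PV/RT = (19700 × 7.66) / (62.36 × 837.15) = 2.891 mol
n(O2) = 98.9 / 32.00 = 3.091 mol
For 2.891 mol NO, stoichiometry requires (1/2) × 2.891 = 1.446 mol O2; 3.091 mol is available, so NO is limiting.
n(NO2) = (2/2) × 2.891 = 2.891 mol
V(NO2) = nRT/P = 2.891 × 62.36 × 804.15 / 1080 = 134.2 L

134 L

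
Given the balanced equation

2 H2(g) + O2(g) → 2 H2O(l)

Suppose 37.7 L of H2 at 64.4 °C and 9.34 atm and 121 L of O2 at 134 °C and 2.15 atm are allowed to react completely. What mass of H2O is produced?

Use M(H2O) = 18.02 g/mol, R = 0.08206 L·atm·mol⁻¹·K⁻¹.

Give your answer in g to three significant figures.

229 g

n(H2) = PV/RT = (9.34 × 37.7) / (0.08206 × 337.55) = 12.71 mol
n(O2) = PV/RT = (2.15 × 121) / (0.08206 × 407.15) = 7.786 mol
For 12.71 mol H2, stoichiometry requires (1/2) × 12.71 = 6.355 mol O2; 7.786 mol is available, so H2 is limiting.
n(H2O) = (2/2) × 12.71 = 12.71 mol
m(H2O) = 12.71 × 18.02 = 229.0 g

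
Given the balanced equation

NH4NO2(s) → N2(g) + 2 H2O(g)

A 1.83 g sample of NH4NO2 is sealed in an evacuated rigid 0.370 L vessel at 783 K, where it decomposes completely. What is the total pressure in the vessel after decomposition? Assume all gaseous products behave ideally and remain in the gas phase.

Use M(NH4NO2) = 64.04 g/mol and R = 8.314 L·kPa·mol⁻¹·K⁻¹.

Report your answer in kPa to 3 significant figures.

n(NH4NO2) = 1.83 / 64.04 = 0.02858 mol
n(gas produced) = (3/1) × 0.02858 = 0.08574 mol
P = nRT/V = 0.08574 × 8.314 × 783 / 0.370 = 1509 kPa

1510 kPa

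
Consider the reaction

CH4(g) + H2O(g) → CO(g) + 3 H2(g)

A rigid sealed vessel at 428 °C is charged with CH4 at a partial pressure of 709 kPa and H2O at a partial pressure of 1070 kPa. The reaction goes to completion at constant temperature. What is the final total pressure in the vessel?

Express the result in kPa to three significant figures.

With V and T fixed, P_i ∝ n_i, so the mole ratios apply directly to partial pressures at 428 °C.
P(H2O) required for 709 kPa of CH4 = (1/1) × 709 = 709.0 kPa; available 1070 kPa, so CH4 is limiting.
P(H2O) remaining = 1070 − (1/1) × 709 = 361.0 kPa
P(gaseous products) = (1+3)/1 × 709 = 2836 kPa
P_total at 428 °C = 361.0 + 2836 = 3197 kPa

3200 kPa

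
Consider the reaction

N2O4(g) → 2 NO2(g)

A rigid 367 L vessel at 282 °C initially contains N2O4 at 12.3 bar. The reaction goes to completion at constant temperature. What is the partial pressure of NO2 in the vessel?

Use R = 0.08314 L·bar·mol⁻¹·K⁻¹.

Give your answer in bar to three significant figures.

24.6 bar

n(N2O4)₀ = PV/RT = (12.3 × 367) / (0.08314 × 555.15) = 97.80 mol
n(NO2) = (2/1) × 97.80 = 195.6 mol
P(NO2) = nRT/V = 195.6 × 0.08314 × 555.15 / 367 = 24.60 bar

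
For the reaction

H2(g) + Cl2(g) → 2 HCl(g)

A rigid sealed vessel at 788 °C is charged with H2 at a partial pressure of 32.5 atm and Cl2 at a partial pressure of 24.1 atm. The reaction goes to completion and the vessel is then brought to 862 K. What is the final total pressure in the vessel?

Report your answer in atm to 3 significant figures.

Because the vessel is rigid and T is held at 788 °C, work the stoichiometry in partial pressures (P_i = n_iRT/V).
P(Cl2) required for 32.5 atm of H2 = (1/1) × 32.5 = 32.50 atm; available 24.1 atm, so Cl2 is limiting.
P(H2) remaining = 32.5 − (1/1) × 24.1 = 8.400 atm
P(gaseous products) = (2)/1 × 24.1 = 48.20 atm
P_total at 788 °C = 8.400 + 48.20 = 56.60 atm
Scaling to 862 K: P = 56.60 × 862/1061.15 = 45.98 atm

46.0 atm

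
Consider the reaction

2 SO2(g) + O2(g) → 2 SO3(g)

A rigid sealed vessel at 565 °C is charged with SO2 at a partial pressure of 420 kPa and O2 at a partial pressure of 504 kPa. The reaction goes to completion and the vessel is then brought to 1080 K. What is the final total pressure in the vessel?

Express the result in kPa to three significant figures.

920 kPa

At constant V, partial pressures at 565 °C are proportional to moles, so apply stoichiometry directly to pressures.
P(O2) required for 420 kPa of SO2 = (1/2) × 420 = 210.0 kPa; available 504 kPa, so SO2 is limiting.
P(O2) remaining = 504 − (1/2) × 420 = 294.0 kPa
P(gaseous products) = (2)/2 × 420 = 420.0 kPa
P_total at 565 °C = 294.0 + 420.0 = 714.0 kPa
Scaling to 1080 K: P = 714.0 × 1080/838.15 = 920.0 kPa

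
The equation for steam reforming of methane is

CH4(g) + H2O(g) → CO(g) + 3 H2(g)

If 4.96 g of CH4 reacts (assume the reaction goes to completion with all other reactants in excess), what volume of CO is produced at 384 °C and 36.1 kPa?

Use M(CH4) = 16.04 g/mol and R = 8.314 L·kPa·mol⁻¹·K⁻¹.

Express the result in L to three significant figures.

n(CH4) = 4.960 / 16.04 = 0.3092 mol
n(CO) = (1/1) × 0.3092 = 0.3092 mol
V = nRT/P = 0.3092 × 8.314 × 657.15 / 36.1 = 46.80 L

46.8 L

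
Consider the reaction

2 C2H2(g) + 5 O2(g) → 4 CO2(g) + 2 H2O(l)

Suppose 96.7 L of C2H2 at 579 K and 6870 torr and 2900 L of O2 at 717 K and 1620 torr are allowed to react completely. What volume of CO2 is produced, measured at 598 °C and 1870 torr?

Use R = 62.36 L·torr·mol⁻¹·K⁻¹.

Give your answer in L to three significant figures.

n(C2H2) = PV/RT = (6870 × 96.7) / (62.36 × 579) = 18.40 mol
n(O2) = PV/RT = (1620 × 2900) / (62.36 × 717) = 105.1 mol
For 18.40 mol C2H2, stoichiometry requires (5/2) × 18.40 = 46.00 mol O2; 105.1 mol is available, so C2H2 is limiting.
n(CO2) = (4/2) × 18.40 = 36.80 mol
V(CO2) = nRT/P = 36.80 × 62.36 × 871.15 / 1870 = 1069 L

1070 L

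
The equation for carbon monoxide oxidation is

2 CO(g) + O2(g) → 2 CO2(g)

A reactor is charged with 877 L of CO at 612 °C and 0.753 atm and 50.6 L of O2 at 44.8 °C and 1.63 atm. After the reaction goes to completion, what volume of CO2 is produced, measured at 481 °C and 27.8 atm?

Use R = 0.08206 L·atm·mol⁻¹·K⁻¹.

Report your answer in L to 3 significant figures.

14.1 L

n(CO) = PV/RT = (0.753 × 877) / (0.08206 × 885.15) = 9.092 mol
n(O2) = PV/RT = (1.63 × 50.6) / (0.08206 × 317.95) = 3.161 mol
For 9.092 mol CO, stoichiometry requires (1/2) × 9.092 = 4.546 mol O2; 3.161 mol is available, so O2 is limiting.
n(CO2) = (2/1) × 3.161 = 6.322 mol
V(CO2) = nRT/P = 6.322 × 0.08206 × 754.15 / 27.8 = 14.07 L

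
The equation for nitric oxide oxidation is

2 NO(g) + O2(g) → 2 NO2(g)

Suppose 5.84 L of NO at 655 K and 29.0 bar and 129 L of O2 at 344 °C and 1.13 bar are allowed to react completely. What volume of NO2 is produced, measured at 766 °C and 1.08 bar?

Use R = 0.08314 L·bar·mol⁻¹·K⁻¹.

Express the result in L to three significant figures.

n(NO) = PV/RT = (29.0 × 5.84) / (0.08314 × 655) = 3.110 mol
n(O2) = PV/RT = (1.13 × 129) / (0.08314 × 617.15) = 2.841 mol
For 3.110 mol NO, stoichiometry requires (1/2) × 3.110 = 1.555 mol O2; 2.841 mol is available, so NO is limiting.
n(NO2) = (2/2) × 3.110 = 3.110 mol
V(NO2) = nRT/P = 3.110 × 0.08314 × 1039.15 / 1.08 = 248.8 L

249 L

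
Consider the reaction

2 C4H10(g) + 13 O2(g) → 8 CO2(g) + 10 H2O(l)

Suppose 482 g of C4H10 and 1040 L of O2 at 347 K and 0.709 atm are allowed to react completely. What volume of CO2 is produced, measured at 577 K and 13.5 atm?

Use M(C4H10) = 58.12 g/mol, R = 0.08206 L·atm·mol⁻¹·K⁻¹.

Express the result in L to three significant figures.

55.9 L

n(C4H10) = 482 / 58.12 = 8.293 mol
n(O2) = PV/RT = (0.709 × 1040) / (0.08206 × 347) = 25.90 mol
For 8.293 mol C4H10, stoichiometry requires (13/2) × 8.293 = 53.90 mol O2; 25.90 mol is available, so O2 is limiting.
n(CO2) = (8/13) × 25.90 = 15.94 mol
V(CO2) = nRT/P = 15.94 × 0.08206 × 577 / 13.5 = 55.91 L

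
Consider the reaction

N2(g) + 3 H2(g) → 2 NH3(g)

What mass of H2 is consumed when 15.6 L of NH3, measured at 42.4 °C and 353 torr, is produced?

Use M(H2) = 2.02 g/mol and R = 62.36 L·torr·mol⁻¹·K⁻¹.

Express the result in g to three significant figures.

n(NH3) = PV/RT = (353 × 15.6) / (62.36 × 315.55) = 0.2798 mol
n(H2) = (3/2) × 0.2798 = 0.4197 mol
m(H2) = 0.4197 × 2.02 = 0.8478 g

0.848 g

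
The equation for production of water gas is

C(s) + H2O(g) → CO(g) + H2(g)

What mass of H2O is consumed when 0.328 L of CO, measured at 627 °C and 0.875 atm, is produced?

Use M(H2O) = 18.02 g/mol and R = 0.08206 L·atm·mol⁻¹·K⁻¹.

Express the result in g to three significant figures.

n(CO) = PV/RT = (0.875 × 0.328) / (0.08206 × 900.15) = 0.003885 mol
n(H2O) = (1/1) × 0.003885 = 0.003885 mol
m(H2O) = 0.003885 × 18.02 = 0.07001 g

0.0700 g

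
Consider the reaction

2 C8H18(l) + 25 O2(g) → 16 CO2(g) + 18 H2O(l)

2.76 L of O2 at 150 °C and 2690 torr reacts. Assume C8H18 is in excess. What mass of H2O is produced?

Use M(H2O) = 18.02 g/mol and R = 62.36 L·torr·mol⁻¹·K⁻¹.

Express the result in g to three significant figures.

n(O2) = PV/RT = (2690 × 2.76) / (62.36 × 423.15) = 0.2814 mol
n(H2O) = (18/25) × 0.2814 = 0.2026 mol
m(H2O) = 0.2026 × 18.02 = 3.651 g

3.65 g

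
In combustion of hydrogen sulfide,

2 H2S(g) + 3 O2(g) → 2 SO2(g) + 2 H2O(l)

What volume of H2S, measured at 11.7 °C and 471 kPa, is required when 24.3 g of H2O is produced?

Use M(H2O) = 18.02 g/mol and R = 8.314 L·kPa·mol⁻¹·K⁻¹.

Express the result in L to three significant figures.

n(H2O) = 24.30 / 18.02 = 1.349 mol
n(H2S) = (2/2) × 1.349 = 1.349 mol
V = nRT/P = 1.349 × 8.314 × 284.85 / 471 = 6.783 L

6.78 L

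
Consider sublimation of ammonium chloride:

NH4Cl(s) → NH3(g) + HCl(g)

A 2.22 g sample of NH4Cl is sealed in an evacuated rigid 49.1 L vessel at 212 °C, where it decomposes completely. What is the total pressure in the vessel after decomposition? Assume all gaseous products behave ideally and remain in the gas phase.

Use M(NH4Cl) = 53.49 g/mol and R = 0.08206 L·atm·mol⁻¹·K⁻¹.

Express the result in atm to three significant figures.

n(NH4Cl) = 2.22 / 53.49 = 0.04150 mol
n(gas produced) = (2/1) × 0.04150 = 0.08300 mol
P = nRT/V = 0.08300 × 0.08206 × 485.15 / 49.1 = 0.06730 atm

0.0673 atm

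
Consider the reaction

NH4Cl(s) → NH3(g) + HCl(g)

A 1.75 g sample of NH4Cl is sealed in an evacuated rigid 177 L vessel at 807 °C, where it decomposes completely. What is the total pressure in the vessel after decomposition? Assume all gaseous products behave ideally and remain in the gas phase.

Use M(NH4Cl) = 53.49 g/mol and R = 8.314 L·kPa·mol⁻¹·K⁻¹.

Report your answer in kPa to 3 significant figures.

n(NH4Cl) = 1.75 / 53.49 = 0.03272 mol
n(gas produced) = (2/1) × 0.03272 = 0.06544 mol
P = nRT/V = 0.06544 × 8.314 × 1080.15 / 177 = 3.320 kPa

3.32 kPa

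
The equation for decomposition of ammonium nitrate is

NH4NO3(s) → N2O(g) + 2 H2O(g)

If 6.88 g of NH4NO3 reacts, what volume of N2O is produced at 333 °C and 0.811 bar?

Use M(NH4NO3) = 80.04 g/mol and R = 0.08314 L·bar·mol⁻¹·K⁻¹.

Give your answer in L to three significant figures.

5.34 L

n(NH4NO3) = 6.880 / 80.04 = 0.08596 mol
n(N2O) = (1/1) × 0.08596 = 0.08596 mol
V = nRT/P = 0.08596 × 0.08314 × 606.15 / 0.811 = 5.342 L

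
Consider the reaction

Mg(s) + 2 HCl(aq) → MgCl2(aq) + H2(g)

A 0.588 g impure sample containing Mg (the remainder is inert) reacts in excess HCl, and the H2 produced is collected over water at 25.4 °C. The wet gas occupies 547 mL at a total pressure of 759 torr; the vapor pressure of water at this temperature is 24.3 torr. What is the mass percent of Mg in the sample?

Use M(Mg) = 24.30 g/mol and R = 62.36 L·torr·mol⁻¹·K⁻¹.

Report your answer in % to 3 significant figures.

P(H2) = 759 − 24.3 = 734.7 torr
n(H2) = PV/RT = (734.7 × 0.5470) / (62.36 × 298.55) = 0.02159 mol
n(Mg) = (1/1) × 0.02159 = 0.02159 mol
m(Mg) = 0.02159 × 24.30 = 0.5246 g
%Mg = 0.5246 / 0.588 × 100 = 89.22%

89.2 %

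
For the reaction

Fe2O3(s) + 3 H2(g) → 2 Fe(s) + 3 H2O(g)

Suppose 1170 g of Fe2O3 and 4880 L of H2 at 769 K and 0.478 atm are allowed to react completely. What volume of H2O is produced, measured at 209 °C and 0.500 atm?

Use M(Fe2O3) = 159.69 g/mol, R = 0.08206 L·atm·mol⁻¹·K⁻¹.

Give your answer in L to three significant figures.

1740 L

n(Fe2O3) = 1170 / 159.69 = 7.327 mol
n(H2) = PV/RT = (0.478 × 4880) / (0.08206 × 769) = 36.96 mol
For 7.327 mol Fe2O3, stoichiometry requires (3/1) × 7.327 = 21.98 mol H2; 36.96 mol is available, so Fe2O3 is limiting.
n(H2O) = (3/1) × 7.327 = 21.98 mol
V(H2O) = nRT/P = 21.98 × 0.08206 × 482.15 / 0.500 = 1739 L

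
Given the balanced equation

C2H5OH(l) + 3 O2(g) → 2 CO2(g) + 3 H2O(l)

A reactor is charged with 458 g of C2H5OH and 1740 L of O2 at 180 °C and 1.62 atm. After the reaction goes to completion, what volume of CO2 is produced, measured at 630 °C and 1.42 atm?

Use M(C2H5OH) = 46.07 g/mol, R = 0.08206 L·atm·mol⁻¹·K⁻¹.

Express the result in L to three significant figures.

n(C2H5OH) = 458 / 46.07 = 9.941 mol
n(O2) = PV/RT = (1.62 × 1740) / (0.08206 × 453.15) = 75.80 mol
For 9.941 mol C2H5OH, stoichiometry requires (3/1) × 9.941 = 29.82 mol O2; 75.80 mol is available, so C2H5OH is limiting.
n(CO2) = (2/1) × 9.941 = 19.88 mol
V(CO2) = nRT/P = 19.88 × 0.08206 × 903.15 / 1.42 = 1038 L

1040 L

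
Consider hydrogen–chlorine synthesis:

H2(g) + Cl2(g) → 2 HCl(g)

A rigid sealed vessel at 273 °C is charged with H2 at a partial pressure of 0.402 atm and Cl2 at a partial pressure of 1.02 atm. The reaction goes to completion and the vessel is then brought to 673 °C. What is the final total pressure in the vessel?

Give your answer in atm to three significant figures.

2.46 atm

With V and T fixed, P_i ∝ n_i, so the mole ratios apply directly to partial pressures at 273 °C.
P(Cl2) required for 0.402 atm of H2 = (1/1) × 0.402 = 0.4020 atm; available 1.02 atm, so H2 is limiting.
P(Cl2) remaining = 1.02 − (1/1) × 0.402 = 0.6180 atm
P(gaseous products) = (2)/1 × 0.402 = 0.8040 atm
P_total at 273 °C = 0.6180 + 0.8040 = 1.422 atm
Scaling to 673 °C: P = 1.422 × 946.15/546.15 = 2.463 atm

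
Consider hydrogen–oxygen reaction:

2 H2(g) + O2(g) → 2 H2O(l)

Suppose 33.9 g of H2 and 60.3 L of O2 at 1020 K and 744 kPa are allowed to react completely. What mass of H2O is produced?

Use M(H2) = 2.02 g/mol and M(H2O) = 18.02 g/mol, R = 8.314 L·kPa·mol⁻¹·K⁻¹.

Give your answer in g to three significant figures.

n(H2) = 33.9 / 2.02 = 16.78 mol
n(O2) = PV/RT = (744 × 60.3) / (8.314 × 1020) = 5.290 mol
For 16.78 mol H2, stoichiometry requires (1/2) × 16.78 = 8.390 mol O2; 5.290 mol is available, so O2 is limiting.
n(H2O) = (2/1) × 5.290 = 10.58 mol
m(H2O) = 10.58 × 18.02 = 190.7 g

191 g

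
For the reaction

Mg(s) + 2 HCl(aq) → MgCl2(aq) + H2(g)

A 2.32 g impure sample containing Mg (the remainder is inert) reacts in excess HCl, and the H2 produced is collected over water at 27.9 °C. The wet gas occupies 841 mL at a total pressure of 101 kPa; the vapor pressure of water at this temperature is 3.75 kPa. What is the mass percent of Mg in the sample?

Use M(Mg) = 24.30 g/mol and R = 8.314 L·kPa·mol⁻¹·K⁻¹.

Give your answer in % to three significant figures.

34.2 %

P(H2) = 101 − 3.75 = 97.25 kPa
n(H2) = PV/RT = (97.25 × 0.8410) / (8.314 × 301.05) = 0.03268 mol
n(Mg) = (1/1) × 0.03268 = 0.03268 mol
m(Mg) = 0.03268 × 24.30 = 0.7941 g
%Mg = 0.7941 / 2.32 × 100 = 34.23%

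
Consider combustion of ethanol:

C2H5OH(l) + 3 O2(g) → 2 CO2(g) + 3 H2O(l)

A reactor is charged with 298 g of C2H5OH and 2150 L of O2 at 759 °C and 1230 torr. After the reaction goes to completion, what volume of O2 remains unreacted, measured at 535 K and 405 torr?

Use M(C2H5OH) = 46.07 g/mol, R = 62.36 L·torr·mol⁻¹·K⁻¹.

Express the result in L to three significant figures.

1790 L

n(C2H5OH) = 298 / 46.07 = 6.468 mol
n(O2) = PV/RT = (1230 × 2150) / (62.36 × 1032.15) = 41.09 mol
For 6.468 mol C2H5OH, stoichiometry requires (3/1) × 6.468 = 19.40 mol O2; 41.09 mol is available, so C2H5OH is limiting.
n(O2) consumed = (3/1) × 6.468 = 19.40 mol; remaining = 41.09 − 19.40 = 21.69 mol
V(O2) = nRT/P = 21.69 × 62.36 × 535 / 405 = 1787 L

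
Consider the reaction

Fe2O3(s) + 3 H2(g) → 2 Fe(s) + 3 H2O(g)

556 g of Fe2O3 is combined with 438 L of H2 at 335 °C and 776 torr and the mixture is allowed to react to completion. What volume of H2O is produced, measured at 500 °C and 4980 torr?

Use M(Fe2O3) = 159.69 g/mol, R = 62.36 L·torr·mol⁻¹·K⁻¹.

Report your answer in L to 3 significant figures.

86.8 L

n(Fe2O3) = 556 / 159.69 = 3.482 mol
n(H2) = PV/RT = (776 × 438) / (62.36 × 608.15) = 8.962 mol
For 3.482 mol Fe2O3, stoichiometry requires (3/1) × 3.482 = 10.45 mol H2; 8.962 mol is available, so H2 is limiting.
n(H2O) = (3/3) × 8.962 = 8.962 mol
V(H2O) = nRT/P = 8.962 × 62.36 × 773.15 / 4980 = 86.77 L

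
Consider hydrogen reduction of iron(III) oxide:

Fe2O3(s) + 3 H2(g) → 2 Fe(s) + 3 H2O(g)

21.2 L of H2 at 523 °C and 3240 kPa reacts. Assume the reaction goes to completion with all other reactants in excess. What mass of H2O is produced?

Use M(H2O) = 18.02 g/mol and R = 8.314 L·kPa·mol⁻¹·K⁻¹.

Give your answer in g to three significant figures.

187 g

n(H2) = PV/RT = (3240 × 21.2) / (8.314 × 796.15) = 10.38 mol
n(H2O) = (3/3) × 10.38 = 10.38 mol
m(H2O) = 10.38 × 18.02 = 187.0 g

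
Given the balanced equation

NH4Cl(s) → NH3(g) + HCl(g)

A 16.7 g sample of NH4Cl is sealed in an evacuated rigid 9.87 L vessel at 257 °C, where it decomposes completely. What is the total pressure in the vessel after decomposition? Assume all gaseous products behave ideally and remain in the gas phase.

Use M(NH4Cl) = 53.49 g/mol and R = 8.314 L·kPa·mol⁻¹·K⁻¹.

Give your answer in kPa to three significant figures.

279 kPa

n(NH4Cl) = 16.7 / 53.49 = 0.3122 mol
n(gas produced) = (2/1) × 0.3122 = 0.6244 mol
P = nRT/V = 0.6244 × 8.314 × 530.15 / 9.87 = 278.8 kPa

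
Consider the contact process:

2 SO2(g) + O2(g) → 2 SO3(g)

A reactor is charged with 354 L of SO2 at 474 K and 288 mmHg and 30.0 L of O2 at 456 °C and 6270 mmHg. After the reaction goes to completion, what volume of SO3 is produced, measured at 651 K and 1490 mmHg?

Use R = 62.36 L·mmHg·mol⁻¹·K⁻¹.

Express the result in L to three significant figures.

94.0 L

n(SO2) = PV/RT = (288 × 354) / (62.36 × 474) = 3.449 mol
n(O2) = PV/RT = (6270 × 30.0) / (62.36 × 729.15) = 4.137 mol
For 3.449 mol SO2, stoichiometry requires (1/2) × 3.449 = 1.724 mol O2; 4.137 mol is available, so SO2 is limiting.
n(SO3) = (2/2) × 3.449 = 3.449 mol
V(SO3) = nRT/P = 3.449 × 62.36 × 651 / 1490 = 93.97 L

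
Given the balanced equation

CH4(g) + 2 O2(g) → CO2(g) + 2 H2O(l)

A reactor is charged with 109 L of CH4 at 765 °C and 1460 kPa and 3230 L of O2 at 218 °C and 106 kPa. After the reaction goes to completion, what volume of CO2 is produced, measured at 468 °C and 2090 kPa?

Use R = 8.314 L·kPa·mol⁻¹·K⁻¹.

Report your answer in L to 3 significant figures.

n(CH4) = PV/RT = (1460 × 109) / (8.314 × 1038.15) = 18.44 mol
n(O2) = PV/RT = (106 × 3230) / (8.314 × 491.15) = 83.85 mol
For 18.44 mol CH4, stoichiometry requires (2/1) × 18.44 = 36.88 mol O2; 83.85 mol is available, so CH4 is limiting.
n(CO2) = (1/1) × 18.44 = 18.44 mol
V(CO2) = nRT/P = 18.44 × 8.314 × 741.15 / 2090 = 54.37 L

54.4 L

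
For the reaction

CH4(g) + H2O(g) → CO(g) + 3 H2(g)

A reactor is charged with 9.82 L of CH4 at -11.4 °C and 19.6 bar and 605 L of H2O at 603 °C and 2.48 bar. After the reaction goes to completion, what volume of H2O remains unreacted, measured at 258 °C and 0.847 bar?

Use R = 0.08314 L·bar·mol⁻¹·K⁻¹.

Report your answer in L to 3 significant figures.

n(CH4) = PV/RT = (19.6 × 9.82) / (0.08314 × 261.75) = 8.844 mol
n(H2O) = PV/RT = (2.48 × 605) / (0.08314 × 876.15) = 20.60 mol
For 8.844 mol CH4, stoichiometry requires (1/1) × 8.844 = 8.844 mol H2O; 20.60 mol is available, so CH4 is limiting.
n(H2O) consumed = (1/1) × 8.844 = 8.844 mol; remaining = 20.60 − 8.844 = 11.76 mol
V(H2O) = nRT/P = 11.76 × 0.08314 × 531.15 / 0.847 = 613.1 L

613 L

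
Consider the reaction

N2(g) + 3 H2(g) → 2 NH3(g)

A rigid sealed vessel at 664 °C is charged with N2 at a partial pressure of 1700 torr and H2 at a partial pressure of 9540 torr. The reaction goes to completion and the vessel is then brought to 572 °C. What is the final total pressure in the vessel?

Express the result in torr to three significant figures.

7070 torr

At constant V, partial pressures at 664 °C are proportional to moles, so apply stoichiometry directly to pressures.
P(H2) required for 1700 torr of N2 = (3/1) × 1700 = 5100 torr; available 9540 torr, so N2 is limiting.
P(H2) remaining = 9540 − (3/1) × 1700 = 4440 torr
P(gaseous products) = (2)/1 × 1700 = 3400 torr
P_total at 664 °C = 4440 + 3400 = 7840 torr
Scaling to 572 °C: P = 7840 × 845.15/937.15 = 7070 torr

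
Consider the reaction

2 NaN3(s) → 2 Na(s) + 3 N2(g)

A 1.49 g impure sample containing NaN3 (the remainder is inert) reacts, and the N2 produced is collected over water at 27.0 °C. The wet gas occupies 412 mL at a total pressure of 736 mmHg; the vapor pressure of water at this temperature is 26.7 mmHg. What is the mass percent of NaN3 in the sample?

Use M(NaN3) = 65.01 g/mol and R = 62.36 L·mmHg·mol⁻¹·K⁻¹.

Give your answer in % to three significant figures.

45.4 %

P(N2) = 736 − 26.7 = 709.3 mmHg
n(N2) = PV/RT = (709.3 × 0.4120) / (62.36 × 300.15) = 0.01561 mol
n(NaN3) = (2/3) × 0.01561 = 0.01041 mol
m(NaN3) = 0.01041 × 65.01 = 0.6768 g
%NaN3 = 0.6768 / 1.49 × 100 = 45.42%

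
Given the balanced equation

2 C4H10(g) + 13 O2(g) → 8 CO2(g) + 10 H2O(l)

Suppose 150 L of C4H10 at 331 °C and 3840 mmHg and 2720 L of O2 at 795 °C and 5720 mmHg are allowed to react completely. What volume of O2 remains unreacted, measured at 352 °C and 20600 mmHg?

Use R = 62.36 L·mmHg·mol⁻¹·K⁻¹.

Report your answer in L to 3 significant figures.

n(C4H10) = PV/RT = (3840 × 150) / (62.36 × 604.15) = 15.29 mol
n(O2) = PV/RT = (5720 × 2720) / (62.36 × 1068.15) = 233.6 mol
For 15.29 mol C4H10, stoichiometry requires (13/2) × 15.29 = 99.38 mol O2; 233.6 mol is available, so C4H10 is limiting.
n(O2) consumed = (13/2) × 15.29 = 99.38 mol; remaining = 233.6 − 99.38 = 134.2 mol
V(O2) = nRT/P = 134.2 × 62.36 × 625.15 / 20600 = 254.0 L

254 L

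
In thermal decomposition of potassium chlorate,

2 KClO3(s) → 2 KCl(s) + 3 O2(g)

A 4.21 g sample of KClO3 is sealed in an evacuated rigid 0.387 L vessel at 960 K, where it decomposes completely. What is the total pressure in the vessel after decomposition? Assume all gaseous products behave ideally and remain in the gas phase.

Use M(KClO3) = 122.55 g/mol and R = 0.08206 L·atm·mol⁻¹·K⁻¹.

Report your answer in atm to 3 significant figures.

n(KClO3) = 4.21 / 122.55 = 0.03435 mol
n(gas produced) = (3/2) × 0.03435 = 0.05153 mol
P = nRT/V = 0.05153 × 0.08206 × 960 / 0.387 = 10.49 atm

10.5 atm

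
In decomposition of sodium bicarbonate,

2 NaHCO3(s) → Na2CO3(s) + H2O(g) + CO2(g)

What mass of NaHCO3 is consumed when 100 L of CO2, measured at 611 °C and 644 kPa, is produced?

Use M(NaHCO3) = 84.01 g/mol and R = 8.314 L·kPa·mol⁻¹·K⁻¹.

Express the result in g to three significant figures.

1470 g

n(CO2) = PV/RT = (644 × 100) / (8.314 × 884.15) = 8.761 mol
n(NaHCO3) = (2/1) × 8.761 = 17.52 mol
m(NaHCO3) = 17.52 × 84.01 = 1472 g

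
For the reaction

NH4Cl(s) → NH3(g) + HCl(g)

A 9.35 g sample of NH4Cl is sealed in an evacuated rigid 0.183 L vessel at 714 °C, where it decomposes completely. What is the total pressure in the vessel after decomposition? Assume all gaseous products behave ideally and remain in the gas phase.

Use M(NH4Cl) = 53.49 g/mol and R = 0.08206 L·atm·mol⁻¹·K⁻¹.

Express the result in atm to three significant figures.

n(NH4Cl) = 9.35 / 53.49 = 0.1748 mol
n(gas produced) = (2/1) × 0.1748 = 0.3496 mol
P = nRT/V = 0.3496 × 0.08206 × 987.15 / 0.183 = 154.8 atm

155 atm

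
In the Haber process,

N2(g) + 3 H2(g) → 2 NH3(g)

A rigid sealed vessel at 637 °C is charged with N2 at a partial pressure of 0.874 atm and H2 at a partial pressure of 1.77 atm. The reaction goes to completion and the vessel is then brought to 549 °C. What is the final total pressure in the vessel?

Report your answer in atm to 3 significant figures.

Because the vessel is rigid and T is held at 637 °C, work the stoichiometry in partial pressures (P_i = n_iRT/V).
P(H2) required for 0.874 atm of N2 = (3/1) × 0.874 = 2.622 atm; available 1.77 atm, so H2 is limiting.
P(N2) remaining = 0.874 − (1/3) × 1.77 = 0.2840 atm
P(gaseous products) = (2)/3 × 1.77 = 1.180 atm
P_total at 637 °C = 0.2840 + 1.180 = 1.464 atm
Scaling to 549 °C: P = 1.464 × 822.15/910.15 = 1.322 atm

1.32 atm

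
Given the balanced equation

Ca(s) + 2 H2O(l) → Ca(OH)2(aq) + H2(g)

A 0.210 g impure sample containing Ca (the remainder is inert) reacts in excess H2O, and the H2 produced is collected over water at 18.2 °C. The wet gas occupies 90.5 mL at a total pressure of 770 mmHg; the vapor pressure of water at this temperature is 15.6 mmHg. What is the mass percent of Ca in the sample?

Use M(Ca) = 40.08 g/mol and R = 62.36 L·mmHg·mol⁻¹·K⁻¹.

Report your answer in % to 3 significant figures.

71.7 %

P(H2) = 770 − 15.6 = 754.4 mmHg
n(H2) = PV/RT = (754.4 × 0.09050) / (62.36 × 291.35) = 0.003758 mol
n(Ca) = (1/1) × 0.003758 = 0.003758 mol
m(Ca) = 0.003758 × 40.08 = 0.1506 g
%Ca = 0.1506 / 0.210 × 100 = 71.71%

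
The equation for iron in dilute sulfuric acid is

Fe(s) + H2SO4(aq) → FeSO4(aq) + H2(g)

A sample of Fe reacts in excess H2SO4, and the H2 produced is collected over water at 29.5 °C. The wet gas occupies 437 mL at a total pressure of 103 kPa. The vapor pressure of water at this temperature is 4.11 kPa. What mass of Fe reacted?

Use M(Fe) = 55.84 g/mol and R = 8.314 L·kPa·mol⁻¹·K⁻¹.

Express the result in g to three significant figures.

P(H2) = 103 − 4.11 = 98.89 kPa
n(H2) = PV/RT = (98.89 × 0.4370) / (8.314 × 302.65) = 0.01717 mol
n(Fe) = (1/1) × 0.01717 = 0.01717 mol
m(Fe) = 0.01717 × 55.84 = 0.9588 g

0.959 g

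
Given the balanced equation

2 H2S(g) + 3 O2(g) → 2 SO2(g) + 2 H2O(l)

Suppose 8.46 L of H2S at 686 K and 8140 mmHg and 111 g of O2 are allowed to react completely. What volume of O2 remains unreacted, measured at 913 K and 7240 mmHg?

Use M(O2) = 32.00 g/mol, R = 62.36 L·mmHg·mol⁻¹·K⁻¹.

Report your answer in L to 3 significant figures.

8.29 L

n(H2S) = PV/RT = (8140 × 8.46) / (62.36 × 686) = 1.610 mol
n(O2) = 111 / 32.00 = 3.469 mol
For 1.610 mol H2S, stoichiometry requires (3/2) × 1.610 = 2.415 mol O2; 3.469 mol is available, so H2S is limiting.
n(O2) consumed = (3/2) × 1.610 = 2.415 mol; remaining = 3.469 − 2.415 = 1.054 mol
V(O2) = nRT/P = 1.054 × 62.36 × 913 / 7240 = 8.289 L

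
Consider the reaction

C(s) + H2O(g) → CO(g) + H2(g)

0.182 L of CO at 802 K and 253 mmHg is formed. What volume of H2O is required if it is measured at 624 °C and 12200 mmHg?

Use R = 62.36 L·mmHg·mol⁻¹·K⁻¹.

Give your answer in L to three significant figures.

0.00422 L

n(CO) = PV/RT = (253 × 0.182) / (62.36 × 802) = 0.0009207 mol
n(H2O) = (1/1) × 0.0009207 = 0.0009207 mol
V = nRT/P = 0.0009207 × 62.36 × 897.15 / 12200 = 0.004222 L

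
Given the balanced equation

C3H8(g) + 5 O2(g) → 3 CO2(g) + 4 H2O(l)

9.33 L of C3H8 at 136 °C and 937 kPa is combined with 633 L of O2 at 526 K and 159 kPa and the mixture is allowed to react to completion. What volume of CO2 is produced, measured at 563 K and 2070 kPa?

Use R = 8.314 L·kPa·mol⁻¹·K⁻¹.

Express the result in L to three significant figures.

n(C3H8) = PV/RT = (937 × 9.33) / (8.314 × 409.15) = 2.570 mol
n(O2) = PV/RT = (159 × 633) / (8.314 × 526) = 23.01 mol
For 2.570 mol C3H8, stoichiometry requires (5/1) × 2.570 = 12.85 mol O2; 23.01 mol is available, so C3H8 is limiting.
n(CO2) = (3/1) × 2.570 = 7.710 mol
V(CO2) = nRT/P = 7.710 × 8.314 × 563 / 2070 = 17.43 L

17.4 L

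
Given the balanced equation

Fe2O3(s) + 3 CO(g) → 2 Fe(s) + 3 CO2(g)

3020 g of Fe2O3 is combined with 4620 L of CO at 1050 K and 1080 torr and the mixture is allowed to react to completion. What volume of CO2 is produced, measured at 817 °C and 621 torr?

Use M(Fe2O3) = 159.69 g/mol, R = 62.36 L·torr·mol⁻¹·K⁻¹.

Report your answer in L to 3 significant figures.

6210 L

n(Fe2O3) = 3020 / 159.69 = 18.91 mol
n(CO) = PV/RT = (1080 × 4620) / (62.36 × 1050) = 76.20 mol
For 18.91 mol Fe2O3, stoichiometry requires (3/1) × 18.91 = 56.73 mol CO; 76.20 mol is available, so Fe2O3 is limiting.
n(CO2) = (3/1) × 18.91 = 56.73 mol
V(CO2) = nRT/P = 56.73 × 62.36 × 1090.15 / 621 = 6210 L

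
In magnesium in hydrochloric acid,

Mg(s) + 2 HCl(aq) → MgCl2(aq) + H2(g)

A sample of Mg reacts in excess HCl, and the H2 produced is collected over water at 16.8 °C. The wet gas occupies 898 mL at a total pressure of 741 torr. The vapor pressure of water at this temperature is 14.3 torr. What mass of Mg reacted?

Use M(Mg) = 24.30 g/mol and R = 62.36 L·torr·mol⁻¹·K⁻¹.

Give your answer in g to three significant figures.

P(H2) = 741 − 14.3 = 726.7 torr
n(H2) = PV/RT = (726.7 × 0.8980) / (62.36 × 289.95) = 0.03609 mol
n(Mg) = (1/1) × 0.03609 = 0.03609 mol
m(Mg) = 0.03609 × 24.30 = 0.8770 g

0.877 g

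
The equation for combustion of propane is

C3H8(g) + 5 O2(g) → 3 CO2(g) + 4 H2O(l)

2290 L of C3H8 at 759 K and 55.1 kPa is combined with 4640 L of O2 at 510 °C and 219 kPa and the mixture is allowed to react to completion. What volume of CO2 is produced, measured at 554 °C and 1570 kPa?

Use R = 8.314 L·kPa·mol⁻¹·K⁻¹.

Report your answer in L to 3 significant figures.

n(C3H8) = PV/RT = (55.1 × 2290) / (8.314 × 759) = 20.00 mol
n(O2) = PV/RT = (219 × 4640) / (8.314 × 783.15) = 156.1 mol
For 20.00 mol C3H8, stoichiometry requires (5/1) × 20.00 = 100.0 mol O2; 156.1 mol is available, so C3H8 is limiting.
n(CO2) = (3/1) × 20.00 = 60.00 mol
V(CO2) = nRT/P = 60.00 × 8.314 × 827.15 / 1570 = 262.8 L

263 L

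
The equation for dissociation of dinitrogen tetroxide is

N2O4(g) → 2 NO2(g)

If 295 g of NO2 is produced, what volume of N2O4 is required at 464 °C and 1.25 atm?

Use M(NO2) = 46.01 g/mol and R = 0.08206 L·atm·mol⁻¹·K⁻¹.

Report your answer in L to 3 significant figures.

n(NO2) = 295.0 / 46.01 = 6.412 mol
n(N2O4) = (1/2) × 6.412 = 3.206 mol
V = nRT/P = 3.206 × 0.08206 × 737.15 / 1.25 = 155.1 L

155 L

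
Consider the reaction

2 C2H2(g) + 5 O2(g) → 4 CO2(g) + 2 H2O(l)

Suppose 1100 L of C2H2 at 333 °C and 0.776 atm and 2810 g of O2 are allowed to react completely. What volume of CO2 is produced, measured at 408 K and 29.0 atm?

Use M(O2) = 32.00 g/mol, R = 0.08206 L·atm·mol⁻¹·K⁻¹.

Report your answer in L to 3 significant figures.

39.6 L

n(C2H2) = PV/RT = (0.776 × 1100) / (0.08206 × 606.15) = 17.16 mol
n(O2) = 2810 / 32.00 = 87.81 mol
For 17.16 mol C2H2, stoichiometry requires (5/2) × 17.16 = 42.90 mol O2; 87.81 mol is available, so C2H2 is limiting.
n(CO2) = (4/2) × 17.16 = 34.32 mol
V(CO2) = nRT/P = 34.32 × 0.08206 × 408 / 29.0 = 39.62 L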